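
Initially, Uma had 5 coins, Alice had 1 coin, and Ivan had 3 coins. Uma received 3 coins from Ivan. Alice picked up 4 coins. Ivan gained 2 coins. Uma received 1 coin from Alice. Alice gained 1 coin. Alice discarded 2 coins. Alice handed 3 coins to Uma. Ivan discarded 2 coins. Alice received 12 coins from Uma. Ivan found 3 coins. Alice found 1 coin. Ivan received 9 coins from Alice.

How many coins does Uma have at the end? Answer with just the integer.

Answer: 0

Derivation:
Tracking counts step by step:
Start: Uma=5, Alice=1, Ivan=3
Event 1 (Ivan -> Uma, 3): Ivan: 3 -> 0, Uma: 5 -> 8. State: Uma=8, Alice=1, Ivan=0
Event 2 (Alice +4): Alice: 1 -> 5. State: Uma=8, Alice=5, Ivan=0
Event 3 (Ivan +2): Ivan: 0 -> 2. State: Uma=8, Alice=5, Ivan=2
Event 4 (Alice -> Uma, 1): Alice: 5 -> 4, Uma: 8 -> 9. State: Uma=9, Alice=4, Ivan=2
Event 5 (Alice +1): Alice: 4 -> 5. State: Uma=9, Alice=5, Ivan=2
Event 6 (Alice -2): Alice: 5 -> 3. State: Uma=9, Alice=3, Ivan=2
Event 7 (Alice -> Uma, 3): Alice: 3 -> 0, Uma: 9 -> 12. State: Uma=12, Alice=0, Ivan=2
Event 8 (Ivan -2): Ivan: 2 -> 0. State: Uma=12, Alice=0, Ivan=0
Event 9 (Uma -> Alice, 12): Uma: 12 -> 0, Alice: 0 -> 12. State: Uma=0, Alice=12, Ivan=0
Event 10 (Ivan +3): Ivan: 0 -> 3. State: Uma=0, Alice=12, Ivan=3
Event 11 (Alice +1): Alice: 12 -> 13. State: Uma=0, Alice=13, Ivan=3
Event 12 (Alice -> Ivan, 9): Alice: 13 -> 4, Ivan: 3 -> 12. State: Uma=0, Alice=4, Ivan=12

Uma's final count: 0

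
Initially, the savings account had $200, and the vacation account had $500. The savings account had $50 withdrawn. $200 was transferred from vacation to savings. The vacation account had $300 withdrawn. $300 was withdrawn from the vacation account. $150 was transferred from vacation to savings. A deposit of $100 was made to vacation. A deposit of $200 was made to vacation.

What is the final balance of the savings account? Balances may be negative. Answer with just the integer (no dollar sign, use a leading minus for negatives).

Answer: 500

Derivation:
Tracking account balances step by step:
Start: savings=200, vacation=500
Event 1 (withdraw 50 from savings): savings: 200 - 50 = 150. Balances: savings=150, vacation=500
Event 2 (transfer 200 vacation -> savings): vacation: 500 - 200 = 300, savings: 150 + 200 = 350. Balances: savings=350, vacation=300
Event 3 (withdraw 300 from vacation): vacation: 300 - 300 = 0. Balances: savings=350, vacation=0
Event 4 (withdraw 300 from vacation): vacation: 0 - 300 = -300. Balances: savings=350, vacation=-300
Event 5 (transfer 150 vacation -> savings): vacation: -300 - 150 = -450, savings: 350 + 150 = 500. Balances: savings=500, vacation=-450
Event 6 (deposit 100 to vacation): vacation: -450 + 100 = -350. Balances: savings=500, vacation=-350
Event 7 (deposit 200 to vacation): vacation: -350 + 200 = -150. Balances: savings=500, vacation=-150

Final balance of savings: 500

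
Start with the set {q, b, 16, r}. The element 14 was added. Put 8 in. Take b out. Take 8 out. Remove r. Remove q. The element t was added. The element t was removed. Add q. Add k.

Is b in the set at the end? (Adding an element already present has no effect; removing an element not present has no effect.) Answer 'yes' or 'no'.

Tracking the set through each operation:
Start: {16, b, q, r}
Event 1 (add 14): added. Set: {14, 16, b, q, r}
Event 2 (add 8): added. Set: {14, 16, 8, b, q, r}
Event 3 (remove b): removed. Set: {14, 16, 8, q, r}
Event 4 (remove 8): removed. Set: {14, 16, q, r}
Event 5 (remove r): removed. Set: {14, 16, q}
Event 6 (remove q): removed. Set: {14, 16}
Event 7 (add t): added. Set: {14, 16, t}
Event 8 (remove t): removed. Set: {14, 16}
Event 9 (add q): added. Set: {14, 16, q}
Event 10 (add k): added. Set: {14, 16, k, q}

Final set: {14, 16, k, q} (size 4)
b is NOT in the final set.

Answer: no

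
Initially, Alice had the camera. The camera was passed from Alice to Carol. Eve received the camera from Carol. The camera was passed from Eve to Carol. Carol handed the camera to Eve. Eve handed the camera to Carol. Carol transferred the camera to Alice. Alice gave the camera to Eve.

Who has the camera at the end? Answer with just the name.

Answer: Eve

Derivation:
Tracking the camera through each event:
Start: Alice has the camera.
After event 1: Carol has the camera.
After event 2: Eve has the camera.
After event 3: Carol has the camera.
After event 4: Eve has the camera.
After event 5: Carol has the camera.
After event 6: Alice has the camera.
After event 7: Eve has the camera.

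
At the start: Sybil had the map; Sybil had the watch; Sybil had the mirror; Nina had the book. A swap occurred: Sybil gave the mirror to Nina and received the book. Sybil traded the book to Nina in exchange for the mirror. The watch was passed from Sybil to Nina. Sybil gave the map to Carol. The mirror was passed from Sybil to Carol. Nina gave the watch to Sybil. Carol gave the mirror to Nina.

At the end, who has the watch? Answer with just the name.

Tracking all object holders:
Start: map:Sybil, watch:Sybil, mirror:Sybil, book:Nina
Event 1 (swap mirror<->book: now mirror:Nina, book:Sybil). State: map:Sybil, watch:Sybil, mirror:Nina, book:Sybil
Event 2 (swap book<->mirror: now book:Nina, mirror:Sybil). State: map:Sybil, watch:Sybil, mirror:Sybil, book:Nina
Event 3 (give watch: Sybil -> Nina). State: map:Sybil, watch:Nina, mirror:Sybil, book:Nina
Event 4 (give map: Sybil -> Carol). State: map:Carol, watch:Nina, mirror:Sybil, book:Nina
Event 5 (give mirror: Sybil -> Carol). State: map:Carol, watch:Nina, mirror:Carol, book:Nina
Event 6 (give watch: Nina -> Sybil). State: map:Carol, watch:Sybil, mirror:Carol, book:Nina
Event 7 (give mirror: Carol -> Nina). State: map:Carol, watch:Sybil, mirror:Nina, book:Nina

Final state: map:Carol, watch:Sybil, mirror:Nina, book:Nina
The watch is held by Sybil.

Answer: Sybil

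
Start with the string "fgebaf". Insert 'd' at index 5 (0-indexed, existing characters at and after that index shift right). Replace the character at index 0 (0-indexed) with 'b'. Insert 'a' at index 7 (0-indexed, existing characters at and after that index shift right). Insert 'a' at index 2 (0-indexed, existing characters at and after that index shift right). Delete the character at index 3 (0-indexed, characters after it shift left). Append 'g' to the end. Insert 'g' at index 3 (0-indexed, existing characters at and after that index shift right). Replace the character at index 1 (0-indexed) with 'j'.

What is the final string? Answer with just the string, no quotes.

Applying each edit step by step:
Start: "fgebaf"
Op 1 (insert 'd' at idx 5): "fgebaf" -> "fgebadf"
Op 2 (replace idx 0: 'f' -> 'b'): "fgebadf" -> "bgebadf"
Op 3 (insert 'a' at idx 7): "bgebadf" -> "bgebadfa"
Op 4 (insert 'a' at idx 2): "bgebadfa" -> "bgaebadfa"
Op 5 (delete idx 3 = 'e'): "bgaebadfa" -> "bgabadfa"
Op 6 (append 'g'): "bgabadfa" -> "bgabadfag"
Op 7 (insert 'g' at idx 3): "bgabadfag" -> "bgagbadfag"
Op 8 (replace idx 1: 'g' -> 'j'): "bgagbadfag" -> "bjagbadfag"

Answer: bjagbadfag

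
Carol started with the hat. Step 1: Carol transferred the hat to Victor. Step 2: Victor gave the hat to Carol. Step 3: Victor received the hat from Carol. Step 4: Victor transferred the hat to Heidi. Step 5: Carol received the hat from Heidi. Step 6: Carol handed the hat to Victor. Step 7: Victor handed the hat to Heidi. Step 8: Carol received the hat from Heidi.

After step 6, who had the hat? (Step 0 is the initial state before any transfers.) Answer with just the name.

Tracking the hat holder through step 6:
After step 0 (start): Carol
After step 1: Victor
After step 2: Carol
After step 3: Victor
After step 4: Heidi
After step 5: Carol
After step 6: Victor

At step 6, the holder is Victor.

Answer: Victor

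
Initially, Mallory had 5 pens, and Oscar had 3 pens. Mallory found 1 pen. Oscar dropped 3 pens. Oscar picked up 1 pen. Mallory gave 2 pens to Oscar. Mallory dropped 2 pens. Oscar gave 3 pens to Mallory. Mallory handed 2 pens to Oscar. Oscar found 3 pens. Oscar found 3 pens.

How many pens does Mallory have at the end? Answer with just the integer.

Answer: 3

Derivation:
Tracking counts step by step:
Start: Mallory=5, Oscar=3
Event 1 (Mallory +1): Mallory: 5 -> 6. State: Mallory=6, Oscar=3
Event 2 (Oscar -3): Oscar: 3 -> 0. State: Mallory=6, Oscar=0
Event 3 (Oscar +1): Oscar: 0 -> 1. State: Mallory=6, Oscar=1
Event 4 (Mallory -> Oscar, 2): Mallory: 6 -> 4, Oscar: 1 -> 3. State: Mallory=4, Oscar=3
Event 5 (Mallory -2): Mallory: 4 -> 2. State: Mallory=2, Oscar=3
Event 6 (Oscar -> Mallory, 3): Oscar: 3 -> 0, Mallory: 2 -> 5. State: Mallory=5, Oscar=0
Event 7 (Mallory -> Oscar, 2): Mallory: 5 -> 3, Oscar: 0 -> 2. State: Mallory=3, Oscar=2
Event 8 (Oscar +3): Oscar: 2 -> 5. State: Mallory=3, Oscar=5
Event 9 (Oscar +3): Oscar: 5 -> 8. State: Mallory=3, Oscar=8

Mallory's final count: 3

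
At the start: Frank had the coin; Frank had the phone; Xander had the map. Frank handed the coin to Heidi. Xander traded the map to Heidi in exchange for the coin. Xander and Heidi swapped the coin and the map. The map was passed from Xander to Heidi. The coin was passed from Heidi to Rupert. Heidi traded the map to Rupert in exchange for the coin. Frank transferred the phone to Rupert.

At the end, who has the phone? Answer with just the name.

Answer: Rupert

Derivation:
Tracking all object holders:
Start: coin:Frank, phone:Frank, map:Xander
Event 1 (give coin: Frank -> Heidi). State: coin:Heidi, phone:Frank, map:Xander
Event 2 (swap map<->coin: now map:Heidi, coin:Xander). State: coin:Xander, phone:Frank, map:Heidi
Event 3 (swap coin<->map: now coin:Heidi, map:Xander). State: coin:Heidi, phone:Frank, map:Xander
Event 4 (give map: Xander -> Heidi). State: coin:Heidi, phone:Frank, map:Heidi
Event 5 (give coin: Heidi -> Rupert). State: coin:Rupert, phone:Frank, map:Heidi
Event 6 (swap map<->coin: now map:Rupert, coin:Heidi). State: coin:Heidi, phone:Frank, map:Rupert
Event 7 (give phone: Frank -> Rupert). State: coin:Heidi, phone:Rupert, map:Rupert

Final state: coin:Heidi, phone:Rupert, map:Rupert
The phone is held by Rupert.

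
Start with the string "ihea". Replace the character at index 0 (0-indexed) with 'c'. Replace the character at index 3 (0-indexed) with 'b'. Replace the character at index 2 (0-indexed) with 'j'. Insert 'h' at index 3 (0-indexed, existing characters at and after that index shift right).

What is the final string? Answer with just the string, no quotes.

Applying each edit step by step:
Start: "ihea"
Op 1 (replace idx 0: 'i' -> 'c'): "ihea" -> "chea"
Op 2 (replace idx 3: 'a' -> 'b'): "chea" -> "cheb"
Op 3 (replace idx 2: 'e' -> 'j'): "cheb" -> "chjb"
Op 4 (insert 'h' at idx 3): "chjb" -> "chjhb"

Answer: chjhb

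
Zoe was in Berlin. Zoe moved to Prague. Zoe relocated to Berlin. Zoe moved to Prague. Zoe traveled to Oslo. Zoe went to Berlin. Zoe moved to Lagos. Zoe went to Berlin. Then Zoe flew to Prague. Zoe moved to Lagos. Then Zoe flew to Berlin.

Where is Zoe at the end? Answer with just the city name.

Tracking Zoe's location:
Start: Zoe is in Berlin.
After move 1: Berlin -> Prague. Zoe is in Prague.
After move 2: Prague -> Berlin. Zoe is in Berlin.
After move 3: Berlin -> Prague. Zoe is in Prague.
After move 4: Prague -> Oslo. Zoe is in Oslo.
After move 5: Oslo -> Berlin. Zoe is in Berlin.
After move 6: Berlin -> Lagos. Zoe is in Lagos.
After move 7: Lagos -> Berlin. Zoe is in Berlin.
After move 8: Berlin -> Prague. Zoe is in Prague.
After move 9: Prague -> Lagos. Zoe is in Lagos.
After move 10: Lagos -> Berlin. Zoe is in Berlin.

Answer: Berlin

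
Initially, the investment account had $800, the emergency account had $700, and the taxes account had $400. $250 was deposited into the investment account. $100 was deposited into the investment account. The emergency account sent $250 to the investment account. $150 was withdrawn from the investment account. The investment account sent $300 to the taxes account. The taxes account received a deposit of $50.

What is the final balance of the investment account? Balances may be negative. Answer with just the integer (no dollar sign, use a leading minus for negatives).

Answer: 950

Derivation:
Tracking account balances step by step:
Start: investment=800, emergency=700, taxes=400
Event 1 (deposit 250 to investment): investment: 800 + 250 = 1050. Balances: investment=1050, emergency=700, taxes=400
Event 2 (deposit 100 to investment): investment: 1050 + 100 = 1150. Balances: investment=1150, emergency=700, taxes=400
Event 3 (transfer 250 emergency -> investment): emergency: 700 - 250 = 450, investment: 1150 + 250 = 1400. Balances: investment=1400, emergency=450, taxes=400
Event 4 (withdraw 150 from investment): investment: 1400 - 150 = 1250. Balances: investment=1250, emergency=450, taxes=400
Event 5 (transfer 300 investment -> taxes): investment: 1250 - 300 = 950, taxes: 400 + 300 = 700. Balances: investment=950, emergency=450, taxes=700
Event 6 (deposit 50 to taxes): taxes: 700 + 50 = 750. Balances: investment=950, emergency=450, taxes=750

Final balance of investment: 950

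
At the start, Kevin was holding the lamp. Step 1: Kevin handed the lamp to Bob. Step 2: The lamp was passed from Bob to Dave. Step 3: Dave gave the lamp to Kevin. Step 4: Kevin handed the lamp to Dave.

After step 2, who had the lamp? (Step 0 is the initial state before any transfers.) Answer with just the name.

Tracking the lamp holder through step 2:
After step 0 (start): Kevin
After step 1: Bob
After step 2: Dave

At step 2, the holder is Dave.

Answer: Dave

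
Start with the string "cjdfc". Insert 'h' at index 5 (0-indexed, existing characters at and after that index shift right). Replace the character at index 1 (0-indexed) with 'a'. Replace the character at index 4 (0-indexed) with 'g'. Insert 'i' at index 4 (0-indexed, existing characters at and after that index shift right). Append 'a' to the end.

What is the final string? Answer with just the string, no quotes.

Applying each edit step by step:
Start: "cjdfc"
Op 1 (insert 'h' at idx 5): "cjdfc" -> "cjdfch"
Op 2 (replace idx 1: 'j' -> 'a'): "cjdfch" -> "cadfch"
Op 3 (replace idx 4: 'c' -> 'g'): "cadfch" -> "cadfgh"
Op 4 (insert 'i' at idx 4): "cadfgh" -> "cadfigh"
Op 5 (append 'a'): "cadfigh" -> "cadfigha"

Answer: cadfigha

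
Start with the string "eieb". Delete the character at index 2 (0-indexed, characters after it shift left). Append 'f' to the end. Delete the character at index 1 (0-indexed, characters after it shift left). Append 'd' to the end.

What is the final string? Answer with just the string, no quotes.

Applying each edit step by step:
Start: "eieb"
Op 1 (delete idx 2 = 'e'): "eieb" -> "eib"
Op 2 (append 'f'): "eib" -> "eibf"
Op 3 (delete idx 1 = 'i'): "eibf" -> "ebf"
Op 4 (append 'd'): "ebf" -> "ebfd"

Answer: ebfd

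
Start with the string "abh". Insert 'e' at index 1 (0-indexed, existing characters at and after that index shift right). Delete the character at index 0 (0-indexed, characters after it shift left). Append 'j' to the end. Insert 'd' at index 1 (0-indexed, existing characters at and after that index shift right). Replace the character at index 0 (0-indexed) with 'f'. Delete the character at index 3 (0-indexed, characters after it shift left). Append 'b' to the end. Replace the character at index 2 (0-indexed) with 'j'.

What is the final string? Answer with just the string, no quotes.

Applying each edit step by step:
Start: "abh"
Op 1 (insert 'e' at idx 1): "abh" -> "aebh"
Op 2 (delete idx 0 = 'a'): "aebh" -> "ebh"
Op 3 (append 'j'): "ebh" -> "ebhj"
Op 4 (insert 'd' at idx 1): "ebhj" -> "edbhj"
Op 5 (replace idx 0: 'e' -> 'f'): "edbhj" -> "fdbhj"
Op 6 (delete idx 3 = 'h'): "fdbhj" -> "fdbj"
Op 7 (append 'b'): "fdbj" -> "fdbjb"
Op 8 (replace idx 2: 'b' -> 'j'): "fdbjb" -> "fdjjb"

Answer: fdjjb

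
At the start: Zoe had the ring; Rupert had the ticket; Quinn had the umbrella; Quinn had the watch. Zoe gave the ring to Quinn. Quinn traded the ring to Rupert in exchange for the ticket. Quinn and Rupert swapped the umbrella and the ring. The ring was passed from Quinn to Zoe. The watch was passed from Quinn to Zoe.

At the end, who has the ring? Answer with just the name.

Tracking all object holders:
Start: ring:Zoe, ticket:Rupert, umbrella:Quinn, watch:Quinn
Event 1 (give ring: Zoe -> Quinn). State: ring:Quinn, ticket:Rupert, umbrella:Quinn, watch:Quinn
Event 2 (swap ring<->ticket: now ring:Rupert, ticket:Quinn). State: ring:Rupert, ticket:Quinn, umbrella:Quinn, watch:Quinn
Event 3 (swap umbrella<->ring: now umbrella:Rupert, ring:Quinn). State: ring:Quinn, ticket:Quinn, umbrella:Rupert, watch:Quinn
Event 4 (give ring: Quinn -> Zoe). State: ring:Zoe, ticket:Quinn, umbrella:Rupert, watch:Quinn
Event 5 (give watch: Quinn -> Zoe). State: ring:Zoe, ticket:Quinn, umbrella:Rupert, watch:Zoe

Final state: ring:Zoe, ticket:Quinn, umbrella:Rupert, watch:Zoe
The ring is held by Zoe.

Answer: Zoe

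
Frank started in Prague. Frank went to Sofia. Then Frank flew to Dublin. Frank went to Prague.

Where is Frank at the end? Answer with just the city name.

Tracking Frank's location:
Start: Frank is in Prague.
After move 1: Prague -> Sofia. Frank is in Sofia.
After move 2: Sofia -> Dublin. Frank is in Dublin.
After move 3: Dublin -> Prague. Frank is in Prague.

Answer: Prague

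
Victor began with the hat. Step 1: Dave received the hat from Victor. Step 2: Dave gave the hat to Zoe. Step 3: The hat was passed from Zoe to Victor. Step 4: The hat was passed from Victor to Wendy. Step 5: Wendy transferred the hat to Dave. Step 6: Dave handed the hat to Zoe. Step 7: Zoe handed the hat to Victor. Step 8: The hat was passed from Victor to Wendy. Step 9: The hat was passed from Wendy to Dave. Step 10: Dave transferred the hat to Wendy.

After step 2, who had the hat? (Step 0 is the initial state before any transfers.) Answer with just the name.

Tracking the hat holder through step 2:
After step 0 (start): Victor
After step 1: Dave
After step 2: Zoe

At step 2, the holder is Zoe.

Answer: Zoe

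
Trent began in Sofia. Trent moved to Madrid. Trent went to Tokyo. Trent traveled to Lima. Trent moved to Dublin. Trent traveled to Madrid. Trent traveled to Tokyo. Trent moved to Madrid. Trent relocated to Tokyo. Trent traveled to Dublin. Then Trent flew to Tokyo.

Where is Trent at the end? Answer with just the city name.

Tracking Trent's location:
Start: Trent is in Sofia.
After move 1: Sofia -> Madrid. Trent is in Madrid.
After move 2: Madrid -> Tokyo. Trent is in Tokyo.
After move 3: Tokyo -> Lima. Trent is in Lima.
After move 4: Lima -> Dublin. Trent is in Dublin.
After move 5: Dublin -> Madrid. Trent is in Madrid.
After move 6: Madrid -> Tokyo. Trent is in Tokyo.
After move 7: Tokyo -> Madrid. Trent is in Madrid.
After move 8: Madrid -> Tokyo. Trent is in Tokyo.
After move 9: Tokyo -> Dublin. Trent is in Dublin.
After move 10: Dublin -> Tokyo. Trent is in Tokyo.

Answer: Tokyo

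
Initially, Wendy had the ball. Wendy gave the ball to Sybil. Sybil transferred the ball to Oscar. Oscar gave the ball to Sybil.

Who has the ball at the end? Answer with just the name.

Tracking the ball through each event:
Start: Wendy has the ball.
After event 1: Sybil has the ball.
After event 2: Oscar has the ball.
After event 3: Sybil has the ball.

Answer: Sybil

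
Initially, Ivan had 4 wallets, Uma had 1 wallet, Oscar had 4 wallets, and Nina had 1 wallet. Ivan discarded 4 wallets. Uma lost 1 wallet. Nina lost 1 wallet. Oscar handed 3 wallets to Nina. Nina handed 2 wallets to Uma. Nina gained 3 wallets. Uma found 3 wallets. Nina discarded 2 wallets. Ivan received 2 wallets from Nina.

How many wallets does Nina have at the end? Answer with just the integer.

Tracking counts step by step:
Start: Ivan=4, Uma=1, Oscar=4, Nina=1
Event 1 (Ivan -4): Ivan: 4 -> 0. State: Ivan=0, Uma=1, Oscar=4, Nina=1
Event 2 (Uma -1): Uma: 1 -> 0. State: Ivan=0, Uma=0, Oscar=4, Nina=1
Event 3 (Nina -1): Nina: 1 -> 0. State: Ivan=0, Uma=0, Oscar=4, Nina=0
Event 4 (Oscar -> Nina, 3): Oscar: 4 -> 1, Nina: 0 -> 3. State: Ivan=0, Uma=0, Oscar=1, Nina=3
Event 5 (Nina -> Uma, 2): Nina: 3 -> 1, Uma: 0 -> 2. State: Ivan=0, Uma=2, Oscar=1, Nina=1
Event 6 (Nina +3): Nina: 1 -> 4. State: Ivan=0, Uma=2, Oscar=1, Nina=4
Event 7 (Uma +3): Uma: 2 -> 5. State: Ivan=0, Uma=5, Oscar=1, Nina=4
Event 8 (Nina -2): Nina: 4 -> 2. State: Ivan=0, Uma=5, Oscar=1, Nina=2
Event 9 (Nina -> Ivan, 2): Nina: 2 -> 0, Ivan: 0 -> 2. State: Ivan=2, Uma=5, Oscar=1, Nina=0

Nina's final count: 0

Answer: 0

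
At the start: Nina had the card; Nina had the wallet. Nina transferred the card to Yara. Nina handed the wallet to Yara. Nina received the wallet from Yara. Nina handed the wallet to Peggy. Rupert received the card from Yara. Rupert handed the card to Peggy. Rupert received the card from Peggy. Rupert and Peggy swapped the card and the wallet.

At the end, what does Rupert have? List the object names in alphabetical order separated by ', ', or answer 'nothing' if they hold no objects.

Tracking all object holders:
Start: card:Nina, wallet:Nina
Event 1 (give card: Nina -> Yara). State: card:Yara, wallet:Nina
Event 2 (give wallet: Nina -> Yara). State: card:Yara, wallet:Yara
Event 3 (give wallet: Yara -> Nina). State: card:Yara, wallet:Nina
Event 4 (give wallet: Nina -> Peggy). State: card:Yara, wallet:Peggy
Event 5 (give card: Yara -> Rupert). State: card:Rupert, wallet:Peggy
Event 6 (give card: Rupert -> Peggy). State: card:Peggy, wallet:Peggy
Event 7 (give card: Peggy -> Rupert). State: card:Rupert, wallet:Peggy
Event 8 (swap card<->wallet: now card:Peggy, wallet:Rupert). State: card:Peggy, wallet:Rupert

Final state: card:Peggy, wallet:Rupert
Rupert holds: wallet.

Answer: wallet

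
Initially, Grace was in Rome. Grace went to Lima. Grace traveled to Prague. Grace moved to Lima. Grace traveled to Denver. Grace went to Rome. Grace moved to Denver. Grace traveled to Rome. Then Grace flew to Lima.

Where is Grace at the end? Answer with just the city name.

Tracking Grace's location:
Start: Grace is in Rome.
After move 1: Rome -> Lima. Grace is in Lima.
After move 2: Lima -> Prague. Grace is in Prague.
After move 3: Prague -> Lima. Grace is in Lima.
After move 4: Lima -> Denver. Grace is in Denver.
After move 5: Denver -> Rome. Grace is in Rome.
After move 6: Rome -> Denver. Grace is in Denver.
After move 7: Denver -> Rome. Grace is in Rome.
After move 8: Rome -> Lima. Grace is in Lima.

Answer: Lima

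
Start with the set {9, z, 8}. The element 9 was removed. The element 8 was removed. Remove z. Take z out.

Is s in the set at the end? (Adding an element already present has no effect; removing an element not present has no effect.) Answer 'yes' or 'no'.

Answer: no

Derivation:
Tracking the set through each operation:
Start: {8, 9, z}
Event 1 (remove 9): removed. Set: {8, z}
Event 2 (remove 8): removed. Set: {z}
Event 3 (remove z): removed. Set: {}
Event 4 (remove z): not present, no change. Set: {}

Final set: {} (size 0)
s is NOT in the final set.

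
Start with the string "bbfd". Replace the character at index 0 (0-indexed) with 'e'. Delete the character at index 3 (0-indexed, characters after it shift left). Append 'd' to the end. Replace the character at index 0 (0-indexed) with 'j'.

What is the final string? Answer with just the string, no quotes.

Answer: jbfd

Derivation:
Applying each edit step by step:
Start: "bbfd"
Op 1 (replace idx 0: 'b' -> 'e'): "bbfd" -> "ebfd"
Op 2 (delete idx 3 = 'd'): "ebfd" -> "ebf"
Op 3 (append 'd'): "ebf" -> "ebfd"
Op 4 (replace idx 0: 'e' -> 'j'): "ebfd" -> "jbfd"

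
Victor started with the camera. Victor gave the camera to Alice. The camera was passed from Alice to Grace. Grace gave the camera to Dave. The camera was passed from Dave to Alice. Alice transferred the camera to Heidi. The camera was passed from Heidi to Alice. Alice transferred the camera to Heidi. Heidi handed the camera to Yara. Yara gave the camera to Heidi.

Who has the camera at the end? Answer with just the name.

Tracking the camera through each event:
Start: Victor has the camera.
After event 1: Alice has the camera.
After event 2: Grace has the camera.
After event 3: Dave has the camera.
After event 4: Alice has the camera.
After event 5: Heidi has the camera.
After event 6: Alice has the camera.
After event 7: Heidi has the camera.
After event 8: Yara has the camera.
After event 9: Heidi has the camera.

Answer: Heidi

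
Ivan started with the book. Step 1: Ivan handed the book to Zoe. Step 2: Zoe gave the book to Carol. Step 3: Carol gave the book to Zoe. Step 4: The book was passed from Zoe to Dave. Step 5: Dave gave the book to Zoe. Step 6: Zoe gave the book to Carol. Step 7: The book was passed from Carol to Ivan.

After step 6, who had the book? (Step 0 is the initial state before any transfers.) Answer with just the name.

Tracking the book holder through step 6:
After step 0 (start): Ivan
After step 1: Zoe
After step 2: Carol
After step 3: Zoe
After step 4: Dave
After step 5: Zoe
After step 6: Carol

At step 6, the holder is Carol.

Answer: Carol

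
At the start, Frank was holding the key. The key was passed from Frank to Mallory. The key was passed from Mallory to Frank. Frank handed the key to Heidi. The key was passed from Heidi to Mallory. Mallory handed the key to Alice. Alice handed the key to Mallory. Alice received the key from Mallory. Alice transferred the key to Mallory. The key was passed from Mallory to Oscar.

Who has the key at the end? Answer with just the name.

Tracking the key through each event:
Start: Frank has the key.
After event 1: Mallory has the key.
After event 2: Frank has the key.
After event 3: Heidi has the key.
After event 4: Mallory has the key.
After event 5: Alice has the key.
After event 6: Mallory has the key.
After event 7: Alice has the key.
After event 8: Mallory has the key.
After event 9: Oscar has the key.

Answer: Oscar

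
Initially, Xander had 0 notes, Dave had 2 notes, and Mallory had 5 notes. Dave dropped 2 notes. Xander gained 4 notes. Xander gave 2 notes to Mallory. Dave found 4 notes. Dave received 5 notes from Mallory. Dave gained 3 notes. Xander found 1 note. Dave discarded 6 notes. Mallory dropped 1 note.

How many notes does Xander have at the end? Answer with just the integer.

Tracking counts step by step:
Start: Xander=0, Dave=2, Mallory=5
Event 1 (Dave -2): Dave: 2 -> 0. State: Xander=0, Dave=0, Mallory=5
Event 2 (Xander +4): Xander: 0 -> 4. State: Xander=4, Dave=0, Mallory=5
Event 3 (Xander -> Mallory, 2): Xander: 4 -> 2, Mallory: 5 -> 7. State: Xander=2, Dave=0, Mallory=7
Event 4 (Dave +4): Dave: 0 -> 4. State: Xander=2, Dave=4, Mallory=7
Event 5 (Mallory -> Dave, 5): Mallory: 7 -> 2, Dave: 4 -> 9. State: Xander=2, Dave=9, Mallory=2
Event 6 (Dave +3): Dave: 9 -> 12. State: Xander=2, Dave=12, Mallory=2
Event 7 (Xander +1): Xander: 2 -> 3. State: Xander=3, Dave=12, Mallory=2
Event 8 (Dave -6): Dave: 12 -> 6. State: Xander=3, Dave=6, Mallory=2
Event 9 (Mallory -1): Mallory: 2 -> 1. State: Xander=3, Dave=6, Mallory=1

Xander's final count: 3

Answer: 3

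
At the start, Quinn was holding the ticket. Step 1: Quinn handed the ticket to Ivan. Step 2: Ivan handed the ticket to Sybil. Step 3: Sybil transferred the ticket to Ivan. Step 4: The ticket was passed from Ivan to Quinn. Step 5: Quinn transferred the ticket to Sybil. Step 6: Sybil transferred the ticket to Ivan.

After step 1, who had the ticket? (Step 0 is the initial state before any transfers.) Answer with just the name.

Tracking the ticket holder through step 1:
After step 0 (start): Quinn
After step 1: Ivan

At step 1, the holder is Ivan.

Answer: Ivan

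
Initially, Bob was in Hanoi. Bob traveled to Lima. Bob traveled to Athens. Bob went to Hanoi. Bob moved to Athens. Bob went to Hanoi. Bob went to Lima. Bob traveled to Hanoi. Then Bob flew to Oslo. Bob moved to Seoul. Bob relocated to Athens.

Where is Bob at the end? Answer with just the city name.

Answer: Athens

Derivation:
Tracking Bob's location:
Start: Bob is in Hanoi.
After move 1: Hanoi -> Lima. Bob is in Lima.
After move 2: Lima -> Athens. Bob is in Athens.
After move 3: Athens -> Hanoi. Bob is in Hanoi.
After move 4: Hanoi -> Athens. Bob is in Athens.
After move 5: Athens -> Hanoi. Bob is in Hanoi.
After move 6: Hanoi -> Lima. Bob is in Lima.
After move 7: Lima -> Hanoi. Bob is in Hanoi.
After move 8: Hanoi -> Oslo. Bob is in Oslo.
After move 9: Oslo -> Seoul. Bob is in Seoul.
After move 10: Seoul -> Athens. Bob is in Athens.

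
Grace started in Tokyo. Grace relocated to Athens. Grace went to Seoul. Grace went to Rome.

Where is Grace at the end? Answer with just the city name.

Tracking Grace's location:
Start: Grace is in Tokyo.
After move 1: Tokyo -> Athens. Grace is in Athens.
After move 2: Athens -> Seoul. Grace is in Seoul.
After move 3: Seoul -> Rome. Grace is in Rome.

Answer: Rome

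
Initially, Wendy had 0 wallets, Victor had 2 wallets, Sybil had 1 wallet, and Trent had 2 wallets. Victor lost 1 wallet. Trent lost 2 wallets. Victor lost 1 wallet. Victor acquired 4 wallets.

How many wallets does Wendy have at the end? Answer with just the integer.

Answer: 0

Derivation:
Tracking counts step by step:
Start: Wendy=0, Victor=2, Sybil=1, Trent=2
Event 1 (Victor -1): Victor: 2 -> 1. State: Wendy=0, Victor=1, Sybil=1, Trent=2
Event 2 (Trent -2): Trent: 2 -> 0. State: Wendy=0, Victor=1, Sybil=1, Trent=0
Event 3 (Victor -1): Victor: 1 -> 0. State: Wendy=0, Victor=0, Sybil=1, Trent=0
Event 4 (Victor +4): Victor: 0 -> 4. State: Wendy=0, Victor=4, Sybil=1, Trent=0

Wendy's final count: 0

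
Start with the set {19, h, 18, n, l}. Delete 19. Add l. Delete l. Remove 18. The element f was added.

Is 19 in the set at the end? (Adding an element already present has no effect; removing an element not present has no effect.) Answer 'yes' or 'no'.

Answer: no

Derivation:
Tracking the set through each operation:
Start: {18, 19, h, l, n}
Event 1 (remove 19): removed. Set: {18, h, l, n}
Event 2 (add l): already present, no change. Set: {18, h, l, n}
Event 3 (remove l): removed. Set: {18, h, n}
Event 4 (remove 18): removed. Set: {h, n}
Event 5 (add f): added. Set: {f, h, n}

Final set: {f, h, n} (size 3)
19 is NOT in the final set.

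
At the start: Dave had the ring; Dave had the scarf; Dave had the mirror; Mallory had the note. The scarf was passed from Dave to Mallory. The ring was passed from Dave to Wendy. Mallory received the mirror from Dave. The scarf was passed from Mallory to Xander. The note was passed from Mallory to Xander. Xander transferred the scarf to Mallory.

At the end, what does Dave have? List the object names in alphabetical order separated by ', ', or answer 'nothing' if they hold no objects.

Tracking all object holders:
Start: ring:Dave, scarf:Dave, mirror:Dave, note:Mallory
Event 1 (give scarf: Dave -> Mallory). State: ring:Dave, scarf:Mallory, mirror:Dave, note:Mallory
Event 2 (give ring: Dave -> Wendy). State: ring:Wendy, scarf:Mallory, mirror:Dave, note:Mallory
Event 3 (give mirror: Dave -> Mallory). State: ring:Wendy, scarf:Mallory, mirror:Mallory, note:Mallory
Event 4 (give scarf: Mallory -> Xander). State: ring:Wendy, scarf:Xander, mirror:Mallory, note:Mallory
Event 5 (give note: Mallory -> Xander). State: ring:Wendy, scarf:Xander, mirror:Mallory, note:Xander
Event 6 (give scarf: Xander -> Mallory). State: ring:Wendy, scarf:Mallory, mirror:Mallory, note:Xander

Final state: ring:Wendy, scarf:Mallory, mirror:Mallory, note:Xander
Dave holds: (nothing).

Answer: nothing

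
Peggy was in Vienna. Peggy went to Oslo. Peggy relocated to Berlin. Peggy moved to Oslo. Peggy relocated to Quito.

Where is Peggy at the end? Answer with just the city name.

Answer: Quito

Derivation:
Tracking Peggy's location:
Start: Peggy is in Vienna.
After move 1: Vienna -> Oslo. Peggy is in Oslo.
After move 2: Oslo -> Berlin. Peggy is in Berlin.
After move 3: Berlin -> Oslo. Peggy is in Oslo.
After move 4: Oslo -> Quito. Peggy is in Quito.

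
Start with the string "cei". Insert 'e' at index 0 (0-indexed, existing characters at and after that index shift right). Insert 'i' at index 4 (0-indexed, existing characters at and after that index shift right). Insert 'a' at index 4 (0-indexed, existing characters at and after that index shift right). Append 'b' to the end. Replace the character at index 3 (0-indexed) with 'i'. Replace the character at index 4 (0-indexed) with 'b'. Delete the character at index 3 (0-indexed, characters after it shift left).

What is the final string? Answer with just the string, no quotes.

Applying each edit step by step:
Start: "cei"
Op 1 (insert 'e' at idx 0): "cei" -> "ecei"
Op 2 (insert 'i' at idx 4): "ecei" -> "eceii"
Op 3 (insert 'a' at idx 4): "eceii" -> "eceiai"
Op 4 (append 'b'): "eceiai" -> "eceiaib"
Op 5 (replace idx 3: 'i' -> 'i'): "eceiaib" -> "eceiaib"
Op 6 (replace idx 4: 'a' -> 'b'): "eceiaib" -> "eceibib"
Op 7 (delete idx 3 = 'i'): "eceibib" -> "ecebib"

Answer: ecebib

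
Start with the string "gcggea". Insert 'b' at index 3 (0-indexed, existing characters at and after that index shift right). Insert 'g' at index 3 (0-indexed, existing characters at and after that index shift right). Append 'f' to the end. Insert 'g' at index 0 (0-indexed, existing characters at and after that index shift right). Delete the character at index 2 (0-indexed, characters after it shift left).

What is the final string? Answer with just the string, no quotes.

Applying each edit step by step:
Start: "gcggea"
Op 1 (insert 'b' at idx 3): "gcggea" -> "gcgbgea"
Op 2 (insert 'g' at idx 3): "gcgbgea" -> "gcggbgea"
Op 3 (append 'f'): "gcggbgea" -> "gcggbgeaf"
Op 4 (insert 'g' at idx 0): "gcggbgeaf" -> "ggcggbgeaf"
Op 5 (delete idx 2 = 'c'): "ggcggbgeaf" -> "ggggbgeaf"

Answer: ggggbgeaf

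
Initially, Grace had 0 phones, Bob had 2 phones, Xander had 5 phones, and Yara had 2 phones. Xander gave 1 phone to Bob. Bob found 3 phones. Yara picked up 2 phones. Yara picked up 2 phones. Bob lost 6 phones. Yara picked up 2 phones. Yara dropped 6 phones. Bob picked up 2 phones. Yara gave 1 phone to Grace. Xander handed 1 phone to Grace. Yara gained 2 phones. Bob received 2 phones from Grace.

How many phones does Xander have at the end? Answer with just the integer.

Answer: 3

Derivation:
Tracking counts step by step:
Start: Grace=0, Bob=2, Xander=5, Yara=2
Event 1 (Xander -> Bob, 1): Xander: 5 -> 4, Bob: 2 -> 3. State: Grace=0, Bob=3, Xander=4, Yara=2
Event 2 (Bob +3): Bob: 3 -> 6. State: Grace=0, Bob=6, Xander=4, Yara=2
Event 3 (Yara +2): Yara: 2 -> 4. State: Grace=0, Bob=6, Xander=4, Yara=4
Event 4 (Yara +2): Yara: 4 -> 6. State: Grace=0, Bob=6, Xander=4, Yara=6
Event 5 (Bob -6): Bob: 6 -> 0. State: Grace=0, Bob=0, Xander=4, Yara=6
Event 6 (Yara +2): Yara: 6 -> 8. State: Grace=0, Bob=0, Xander=4, Yara=8
Event 7 (Yara -6): Yara: 8 -> 2. State: Grace=0, Bob=0, Xander=4, Yara=2
Event 8 (Bob +2): Bob: 0 -> 2. State: Grace=0, Bob=2, Xander=4, Yara=2
Event 9 (Yara -> Grace, 1): Yara: 2 -> 1, Grace: 0 -> 1. State: Grace=1, Bob=2, Xander=4, Yara=1
Event 10 (Xander -> Grace, 1): Xander: 4 -> 3, Grace: 1 -> 2. State: Grace=2, Bob=2, Xander=3, Yara=1
Event 11 (Yara +2): Yara: 1 -> 3. State: Grace=2, Bob=2, Xander=3, Yara=3
Event 12 (Grace -> Bob, 2): Grace: 2 -> 0, Bob: 2 -> 4. State: Grace=0, Bob=4, Xander=3, Yara=3

Xander's final count: 3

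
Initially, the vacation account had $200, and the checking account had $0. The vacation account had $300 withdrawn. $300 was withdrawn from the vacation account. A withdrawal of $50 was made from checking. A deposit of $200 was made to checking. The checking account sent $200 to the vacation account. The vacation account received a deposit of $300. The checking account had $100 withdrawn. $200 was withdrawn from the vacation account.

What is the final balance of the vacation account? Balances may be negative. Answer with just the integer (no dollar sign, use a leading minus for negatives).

Tracking account balances step by step:
Start: vacation=200, checking=0
Event 1 (withdraw 300 from vacation): vacation: 200 - 300 = -100. Balances: vacation=-100, checking=0
Event 2 (withdraw 300 from vacation): vacation: -100 - 300 = -400. Balances: vacation=-400, checking=0
Event 3 (withdraw 50 from checking): checking: 0 - 50 = -50. Balances: vacation=-400, checking=-50
Event 4 (deposit 200 to checking): checking: -50 + 200 = 150. Balances: vacation=-400, checking=150
Event 5 (transfer 200 checking -> vacation): checking: 150 - 200 = -50, vacation: -400 + 200 = -200. Balances: vacation=-200, checking=-50
Event 6 (deposit 300 to vacation): vacation: -200 + 300 = 100. Balances: vacation=100, checking=-50
Event 7 (withdraw 100 from checking): checking: -50 - 100 = -150. Balances: vacation=100, checking=-150
Event 8 (withdraw 200 from vacation): vacation: 100 - 200 = -100. Balances: vacation=-100, checking=-150

Final balance of vacation: -100

Answer: -100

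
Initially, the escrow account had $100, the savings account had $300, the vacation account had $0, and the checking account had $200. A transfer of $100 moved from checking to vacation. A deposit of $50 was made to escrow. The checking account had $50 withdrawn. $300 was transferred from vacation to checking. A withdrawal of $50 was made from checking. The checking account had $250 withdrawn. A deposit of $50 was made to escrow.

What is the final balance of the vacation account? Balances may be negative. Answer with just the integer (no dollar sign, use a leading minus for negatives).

Answer: -200

Derivation:
Tracking account balances step by step:
Start: escrow=100, savings=300, vacation=0, checking=200
Event 1 (transfer 100 checking -> vacation): checking: 200 - 100 = 100, vacation: 0 + 100 = 100. Balances: escrow=100, savings=300, vacation=100, checking=100
Event 2 (deposit 50 to escrow): escrow: 100 + 50 = 150. Balances: escrow=150, savings=300, vacation=100, checking=100
Event 3 (withdraw 50 from checking): checking: 100 - 50 = 50. Balances: escrow=150, savings=300, vacation=100, checking=50
Event 4 (transfer 300 vacation -> checking): vacation: 100 - 300 = -200, checking: 50 + 300 = 350. Balances: escrow=150, savings=300, vacation=-200, checking=350
Event 5 (withdraw 50 from checking): checking: 350 - 50 = 300. Balances: escrow=150, savings=300, vacation=-200, checking=300
Event 6 (withdraw 250 from checking): checking: 300 - 250 = 50. Balances: escrow=150, savings=300, vacation=-200, checking=50
Event 7 (deposit 50 to escrow): escrow: 150 + 50 = 200. Balances: escrow=200, savings=300, vacation=-200, checking=50

Final balance of vacation: -200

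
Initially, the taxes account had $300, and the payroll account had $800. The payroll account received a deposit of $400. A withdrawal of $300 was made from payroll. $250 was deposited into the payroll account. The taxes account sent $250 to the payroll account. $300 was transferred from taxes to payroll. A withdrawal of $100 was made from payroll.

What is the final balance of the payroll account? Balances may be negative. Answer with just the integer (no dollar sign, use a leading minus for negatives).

Answer: 1600

Derivation:
Tracking account balances step by step:
Start: taxes=300, payroll=800
Event 1 (deposit 400 to payroll): payroll: 800 + 400 = 1200. Balances: taxes=300, payroll=1200
Event 2 (withdraw 300 from payroll): payroll: 1200 - 300 = 900. Balances: taxes=300, payroll=900
Event 3 (deposit 250 to payroll): payroll: 900 + 250 = 1150. Balances: taxes=300, payroll=1150
Event 4 (transfer 250 taxes -> payroll): taxes: 300 - 250 = 50, payroll: 1150 + 250 = 1400. Balances: taxes=50, payroll=1400
Event 5 (transfer 300 taxes -> payroll): taxes: 50 - 300 = -250, payroll: 1400 + 300 = 1700. Balances: taxes=-250, payroll=1700
Event 6 (withdraw 100 from payroll): payroll: 1700 - 100 = 1600. Balances: taxes=-250, payroll=1600

Final balance of payroll: 1600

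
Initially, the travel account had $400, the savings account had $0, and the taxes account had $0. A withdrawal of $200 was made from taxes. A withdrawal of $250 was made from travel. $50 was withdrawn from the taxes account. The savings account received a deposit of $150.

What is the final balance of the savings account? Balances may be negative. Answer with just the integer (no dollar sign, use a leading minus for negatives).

Tracking account balances step by step:
Start: travel=400, savings=0, taxes=0
Event 1 (withdraw 200 from taxes): taxes: 0 - 200 = -200. Balances: travel=400, savings=0, taxes=-200
Event 2 (withdraw 250 from travel): travel: 400 - 250 = 150. Balances: travel=150, savings=0, taxes=-200
Event 3 (withdraw 50 from taxes): taxes: -200 - 50 = -250. Balances: travel=150, savings=0, taxes=-250
Event 4 (deposit 150 to savings): savings: 0 + 150 = 150. Balances: travel=150, savings=150, taxes=-250

Final balance of savings: 150

Answer: 150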